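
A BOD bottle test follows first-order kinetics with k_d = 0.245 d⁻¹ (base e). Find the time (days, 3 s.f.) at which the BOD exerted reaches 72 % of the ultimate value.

t ≈ 5.20 d

y/L₀ = 1 − e^(−k_d t) = 0.72 ⇒ e^(−k_d t) = 0.280
t = −ln(0.280) / 0.245 = 1.273 / 0.245 = 5.196 d.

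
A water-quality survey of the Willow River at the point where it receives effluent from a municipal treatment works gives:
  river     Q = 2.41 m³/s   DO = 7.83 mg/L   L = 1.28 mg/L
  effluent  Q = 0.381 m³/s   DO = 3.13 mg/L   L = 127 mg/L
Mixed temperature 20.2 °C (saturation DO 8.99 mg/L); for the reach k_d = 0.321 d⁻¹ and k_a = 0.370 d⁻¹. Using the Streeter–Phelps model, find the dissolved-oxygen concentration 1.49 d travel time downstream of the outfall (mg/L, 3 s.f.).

Mixed DO = (2.41×7.83 + 0.381×3.13)/(2.41+0.381) = 20.06/2.791 = 7.188 mg/L.
Mixed L₀ = (2.41×1.28 + 0.381×127)/(2.791) = 51.47/2.791 = 18.44 mg/L.
Initial deficit D₀ = C_s − DO₀ = 8.99 − 7.188 = 1.802 mg/L.
D(1.49) = [0.321×18.44/(0.370−0.321)](e^(−0.321×1.49) − e^(−0.370×1.49)) + 1.802 e^(−0.370×1.49)
= 120.8 × (0.6198 − 0.5762) + 1.802 × 0.5762 = 6.311 mg/L.
DO = 8.99 − 6.311 = 2.679 mg/L.

DO ≈ 2.68 mg/L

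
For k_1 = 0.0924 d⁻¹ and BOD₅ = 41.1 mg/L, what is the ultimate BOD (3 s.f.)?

BOD₅ = L₀(1 − e^(−5k_1)) ⇒ L₀ = BOD₅ / (1 − e^(−5×0.0924))
= 41.1 / (1 − 0.6300) = 41.1 / 0.3700 = 111.1 mg/L.

L₀ ≈ 111 mg/L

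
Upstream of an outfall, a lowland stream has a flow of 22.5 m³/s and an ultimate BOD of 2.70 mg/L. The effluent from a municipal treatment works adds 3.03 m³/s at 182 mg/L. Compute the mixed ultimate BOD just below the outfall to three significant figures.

24.0 mg/L

Flow-weighted mixing: C = (Q_r C_r + Q_w C_w)/(Q_r + Q_w)
= (22.5×2.70 + 3.03×182)/(22.5 + 3.03) = 612.2/25.53 = 23.98 mg/L.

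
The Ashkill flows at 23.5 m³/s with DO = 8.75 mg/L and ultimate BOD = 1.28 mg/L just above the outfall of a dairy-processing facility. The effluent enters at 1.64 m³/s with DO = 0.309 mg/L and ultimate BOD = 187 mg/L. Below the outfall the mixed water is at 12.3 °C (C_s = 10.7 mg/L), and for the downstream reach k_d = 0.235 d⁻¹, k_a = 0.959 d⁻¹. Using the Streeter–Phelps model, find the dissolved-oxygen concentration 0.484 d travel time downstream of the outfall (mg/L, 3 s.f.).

Mixed DO = (23.5×8.75 + 1.64×0.309)/(23.5+1.64) = 206.1/25.14 = 8.199 mg/L.
Mixed L₀ = (23.5×1.28 + 1.64×187)/(25.14) = 336.8/25.14 = 13.40 mg/L.
Initial deficit D₀ = C_s − DO₀ = 10.7 − 8.199 = 2.501 mg/L.
D(0.484) = [0.235×13.40/(0.959−0.235)](e^(−0.235×0.484) − e^(−0.959×0.484)) + 2.501 e^(−0.959×0.484)
= 4.348 × (0.8925 − 0.6287) + 2.501 × 0.6287 = 2.719 mg/L.
DO = 10.7 − 2.719 = 7.981 mg/L.

DO ≈ 7.98 mg/L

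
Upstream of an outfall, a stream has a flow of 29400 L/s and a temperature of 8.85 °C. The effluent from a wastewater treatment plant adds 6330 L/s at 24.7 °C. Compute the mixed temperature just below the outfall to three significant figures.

Flow-weighted mixing: C = (Q_r C_r + Q_w C_w)/(Q_r + Q_w)
= (29400×8.85 + 6330×24.7)/(29400 + 6330) = 416500/35730 = 11.66 °C.

11.7 °C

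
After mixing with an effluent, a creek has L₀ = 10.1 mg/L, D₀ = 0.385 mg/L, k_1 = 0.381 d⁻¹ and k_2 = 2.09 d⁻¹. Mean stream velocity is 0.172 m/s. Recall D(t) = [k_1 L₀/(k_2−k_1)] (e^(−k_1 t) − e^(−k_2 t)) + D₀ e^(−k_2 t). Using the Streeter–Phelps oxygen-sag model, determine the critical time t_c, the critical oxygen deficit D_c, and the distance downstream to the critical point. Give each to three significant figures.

t_c ≈ 0.886 d; D_c ≈ 1.31 mg/L; x_c ≈ 13.2 km

With k_2/k_1 = 5.486 and 1 − D₀(k_2−k_1)/(k_1 L₀) = 0.8290,
t_c = ln(5.486 × 0.8290) / (2.09 − 0.381) = ln(4.548) / 1.709 = 1.515/1.709 = 0.8863 d.
L(t_c) = L₀ e^(−k_1 t_c) = 10.1 × 0.7134 = 7.206 mg/L, and at the critical point k_2 D_c = k_1 L, so D_c = (0.381/2.09) × 7.206 = 1.314 mg/L.
x_c = v t_c = 0.172 m/s × 0.8863 d × 86400 s/d = 13170 m ≈ 13.2 km.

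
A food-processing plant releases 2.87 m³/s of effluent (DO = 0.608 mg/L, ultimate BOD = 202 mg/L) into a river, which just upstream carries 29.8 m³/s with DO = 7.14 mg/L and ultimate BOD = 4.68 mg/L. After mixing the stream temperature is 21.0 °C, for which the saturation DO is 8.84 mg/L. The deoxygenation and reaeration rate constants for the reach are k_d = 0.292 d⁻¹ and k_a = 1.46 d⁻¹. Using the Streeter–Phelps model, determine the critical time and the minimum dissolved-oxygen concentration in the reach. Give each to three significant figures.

t_c ≈ 0.922 d; minimum DO ≈ 5.48 mg/L

Mixed DO = (29.8×7.14 + 2.87×0.608)/(29.8+2.87) = 214.5/32.67 = 6.566 mg/L.
Mixed L₀ = (29.8×4.68 + 2.87×202)/(32.67) = 719.2/32.67 = 22.01 mg/L.
Initial deficit D₀ = C_s − DO₀ = 8.84 − 6.566 = 2.274 mg/L.
t_c = (1/1.168) ln[(1.46/0.292)(1 − 2.274×1.168/(0.292×22.01))] = 0.8562 × ln(2.934) = 0.9216 d.
D_c = (0.292/1.46) × 22.01 × e^(−0.292×0.9216) = 0.2000 × 22.01 × 0.7641 = 3.364 mg/L.
Minimum DO = 8.84 − 3.364 = 5.476 mg/L.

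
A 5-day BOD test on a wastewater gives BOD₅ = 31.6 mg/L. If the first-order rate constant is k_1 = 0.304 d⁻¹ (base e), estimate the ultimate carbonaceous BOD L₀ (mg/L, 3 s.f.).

L₀ ≈ 40.4 mg/L

BOD₅ = L₀(1 − e^(−5k_1)) ⇒ L₀ = BOD₅ / (1 − e^(−5×0.304))
= 31.6 / (1 − 0.2187) = 31.6 / 0.7813 = 40.45 mg/L.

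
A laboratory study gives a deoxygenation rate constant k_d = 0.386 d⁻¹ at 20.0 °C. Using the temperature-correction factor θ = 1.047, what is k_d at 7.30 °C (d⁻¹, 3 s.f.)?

k_d ≈ 0.215 d⁻¹

k_d(T₂) = k_d(T₁) · θ^(T₂−T₁) = 0.386 × 1.047^(7.30−20.0)
= 0.386 × 1.047^-12.7 = 0.386 × 0.5581 = 0.2154 d⁻¹.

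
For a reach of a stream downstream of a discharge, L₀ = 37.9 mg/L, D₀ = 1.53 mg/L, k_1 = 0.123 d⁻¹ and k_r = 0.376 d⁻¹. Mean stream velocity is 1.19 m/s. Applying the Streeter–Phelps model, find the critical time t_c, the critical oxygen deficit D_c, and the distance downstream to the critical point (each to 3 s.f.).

t_c = [1/(k_r−k_1)] ln[(k_r/k_1)(1 − D₀(k_r−k_1)/(k_1 L₀))]
= [1/(0.376−0.123)] ln[(0.376/0.123)(1 − 1.53×0.2530/(0.123×37.9))]
= (1/0.2530) ln[3.057 × 0.9170] = 3.953 × ln(2.803) = 3.953 × 1.031 = 4.074 d.
D_c = (k_1/k_r) L₀ e^(−k_1 t_c) = (0.123/0.376) × 37.9 × e^(−0.123×4.074) = 0.3271 × 37.9 × 0.6059 = 7.512 mg/L.
x_c = v t_c = 1.19 m/s × 4.074 d × 86400 s/d = 418900 m ≈ 419 km.

t_c ≈ 4.07 d; D_c ≈ 7.51 mg/L; x_c ≈ 419 km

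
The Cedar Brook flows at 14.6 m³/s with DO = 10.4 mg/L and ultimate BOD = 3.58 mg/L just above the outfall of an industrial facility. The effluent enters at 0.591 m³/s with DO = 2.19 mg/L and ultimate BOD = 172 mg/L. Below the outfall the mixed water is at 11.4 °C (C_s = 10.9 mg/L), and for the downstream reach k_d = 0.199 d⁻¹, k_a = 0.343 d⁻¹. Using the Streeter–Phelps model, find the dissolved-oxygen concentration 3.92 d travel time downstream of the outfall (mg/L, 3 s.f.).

Mixed DO = (14.6×10.4 + 0.591×2.19)/(14.6+0.591) = 153.1/15.19 = 10.08 mg/L.
Mixed L₀ = (14.6×3.58 + 0.591×172)/(15.19) = 153.9/15.19 = 10.13 mg/L.
Initial deficit D₀ = C_s − DO₀ = 10.9 − 10.08 = 0.8194 mg/L.
D(3.92) = [0.199×10.13/(0.343−0.199)](e^(−0.199×3.92) − e^(−0.343×3.92)) + 0.8194 e^(−0.343×3.92)
= 14.00 × (0.4584 − 0.2607) + 0.8194 × 0.2607 = 2.982 mg/L.
DO = 10.9 − 2.982 = 7.918 mg/L.

DO ≈ 7.92 mg/L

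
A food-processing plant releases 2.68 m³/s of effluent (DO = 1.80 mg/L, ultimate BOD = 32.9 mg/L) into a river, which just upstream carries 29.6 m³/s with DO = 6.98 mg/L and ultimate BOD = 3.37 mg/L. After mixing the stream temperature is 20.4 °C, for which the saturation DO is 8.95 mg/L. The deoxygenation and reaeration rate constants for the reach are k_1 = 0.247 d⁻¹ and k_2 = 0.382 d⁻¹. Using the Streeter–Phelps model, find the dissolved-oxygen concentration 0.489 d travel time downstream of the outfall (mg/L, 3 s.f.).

DO ≈ 6.36 mg/L

Mixed DO = (29.6×6.98 + 2.68×1.80)/(29.6+2.68) = 211.4/32.28 = 6.550 mg/L.
Mixed L₀ = (29.6×3.37 + 2.68×32.9)/(32.28) = 187.9/32.28 = 5.822 mg/L.
Initial deficit D₀ = C_s − DO₀ = 8.95 − 6.550 = 2.400 mg/L.
D(0.489) = [0.247×5.822/(0.382−0.247)](e^(−0.247×0.489) − e^(−0.382×0.489)) + 2.400 e^(−0.382×0.489)
= 10.65 × (0.8862 − 0.8296) + 2.400 × 0.8296 = 2.594 mg/L.
DO = 8.95 − 2.594 = 6.356 mg/L.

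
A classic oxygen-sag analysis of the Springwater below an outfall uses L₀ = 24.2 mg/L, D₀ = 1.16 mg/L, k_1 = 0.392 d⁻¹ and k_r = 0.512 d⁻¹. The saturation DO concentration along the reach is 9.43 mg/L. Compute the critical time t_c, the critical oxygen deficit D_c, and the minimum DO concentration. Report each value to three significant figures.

t_c ≈ 2.10 d; D_c ≈ 8.13 mg/L; min DO ≈ 1.30 mg/L

With k_r/k_1 = 1.306 and 1 − D₀(k_r−k_1)/(k_1 L₀) = 0.9853,
t_c = ln(1.306 × 0.9853) / (0.512 − 0.392) = ln(1.287) / 0.1200 = 0.2523/0.1200 = 2.102 d.
L(t_c) = L₀ e^(−k_1 t_c) = 24.2 × 0.4386 = 10.61 mg/L, and at the critical point k_r D_c = k_1 L, so D_c = (0.392/0.512) × 10.61 = 8.127 mg/L.
Minimum DO = C_s − D_c = 9.43 − 8.127 = 1.303 mg/L.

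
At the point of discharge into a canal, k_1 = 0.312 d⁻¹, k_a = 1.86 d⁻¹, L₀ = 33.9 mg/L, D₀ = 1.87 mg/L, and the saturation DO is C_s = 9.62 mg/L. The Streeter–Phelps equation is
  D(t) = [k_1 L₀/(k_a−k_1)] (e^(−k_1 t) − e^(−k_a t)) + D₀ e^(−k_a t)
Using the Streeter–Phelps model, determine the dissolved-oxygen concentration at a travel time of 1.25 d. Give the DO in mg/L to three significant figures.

k_1 L₀/(k_a−k_1) = 0.312×33.9/(1.86−0.312) = 10.58/1.548 = 6.833 mg/L.
e^(−k_1 t) = e^(−0.312×1.250) = 0.6771; e^(−k_a t) = e^(−1.86×1.250) = 0.09778.
D = 6.833 × (0.6771 − 0.09778) + 1.87 × 0.09778 = 3.958 + 0.1829 = 4.141 mg/L.
DO = C_s − D = 9.62 − 4.141 = 5.479 mg/L.

DO ≈ 5.48 mg/L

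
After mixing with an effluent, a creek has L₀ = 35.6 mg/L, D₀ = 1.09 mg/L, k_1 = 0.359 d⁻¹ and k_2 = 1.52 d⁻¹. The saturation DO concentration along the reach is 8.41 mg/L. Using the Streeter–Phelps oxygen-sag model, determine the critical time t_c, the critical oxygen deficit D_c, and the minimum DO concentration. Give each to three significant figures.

At the critical point dD/dt = 0, so k_1 L₀ e^(−k_1 t) = k_2 D. Substituting D(t) from the Streeter–Phelps equation and solving for t gives
t_c = ln[(k_2/k_1)(1 − D₀(k_2−k_1)/(k_1 L₀))] / (k_2−k_1).
Here k_2−k_1 = 1.161 d⁻¹ and 1 − D₀(k_2−k_1)/(k_1 L₀) = 1 − 1.09×1.161/(0.359×35.6) = 0.9010, so
t_c = ln(4.234 × 0.9010) / 1.161 = 1.339 / 1.161 = 1.153 d.
D_c = (k_1/k_2) L₀ e^(−k_1 t_c) = (0.359/1.52) × 35.6 × e^(−0.359×1.153) = 0.2362 × 35.6 × 0.6610 = 5.558 mg/L.
Minimum DO = C_s − D_c = 8.41 − 5.558 = 2.852 mg/L.

t_c ≈ 1.15 d; D_c ≈ 5.56 mg/L; min DO ≈ 2.85 mg/L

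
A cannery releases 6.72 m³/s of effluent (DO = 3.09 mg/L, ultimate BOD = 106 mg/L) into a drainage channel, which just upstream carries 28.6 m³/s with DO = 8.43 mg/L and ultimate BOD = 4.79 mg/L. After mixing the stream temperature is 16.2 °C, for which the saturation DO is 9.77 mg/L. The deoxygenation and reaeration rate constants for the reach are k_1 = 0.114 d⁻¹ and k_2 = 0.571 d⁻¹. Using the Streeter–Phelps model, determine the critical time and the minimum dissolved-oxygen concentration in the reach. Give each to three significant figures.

Mixed DO = (28.6×8.43 + 6.72×3.09)/(28.6+6.72) = 261.9/35.32 = 7.414 mg/L.
Mixed L₀ = (28.6×4.79 + 6.72×106)/(35.32) = 849.3/35.32 = 24.05 mg/L.
Initial deficit D₀ = C_s − DO₀ = 9.77 − 7.414 = 2.356 mg/L.
t_c = (1/0.4570) ln[(0.571/0.114)(1 − 2.356×0.4570/(0.114×24.05))] = 2.188 × ln(3.041) = 2.434 d.
D_c = (0.114/0.571) × 24.05 × e^(−0.114×2.434) = 0.1996 × 24.05 × 0.7577 = 3.638 mg/L.
Minimum DO = 9.77 − 3.638 = 6.132 mg/L.

t_c ≈ 2.43 d; minimum DO ≈ 6.13 mg/L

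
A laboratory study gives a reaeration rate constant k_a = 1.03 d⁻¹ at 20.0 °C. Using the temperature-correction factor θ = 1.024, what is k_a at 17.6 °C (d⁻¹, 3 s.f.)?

k_a ≈ 0.973 d⁻¹

k_a(T₂) = k_a(T₁) · θ^(T₂−T₁) = 1.03 × 1.024^(17.6−20.0)
= 1.03 × 1.024^-2.40 = 1.03 × 0.9447 = 0.9730 d⁻¹.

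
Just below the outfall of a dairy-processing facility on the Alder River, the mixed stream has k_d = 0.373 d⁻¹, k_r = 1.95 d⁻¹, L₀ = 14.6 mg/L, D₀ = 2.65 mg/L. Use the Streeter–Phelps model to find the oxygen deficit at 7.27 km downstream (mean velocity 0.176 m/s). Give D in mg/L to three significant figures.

D ≈ 2.57 mg/L

Travel time t = x/v = 7.27 km / (0.176 m/s) = 7270 m / 0.176 m/s = 41310 s = 0.4781 d.
k_d L₀/(k_r−k_d) = 0.373×14.6/(1.95−0.373) = 5.446/1.577 = 3.453 mg/L.
e^(−k_d t) = e^(−0.373×0.4781) = 0.8367; e^(−k_r t) = e^(−1.95×0.4781) = 0.3937.
D = 3.453 × (0.8367 − 0.3937) + 2.65 × 0.3937 = 1.530 + 1.043 = 2.573 mg/L.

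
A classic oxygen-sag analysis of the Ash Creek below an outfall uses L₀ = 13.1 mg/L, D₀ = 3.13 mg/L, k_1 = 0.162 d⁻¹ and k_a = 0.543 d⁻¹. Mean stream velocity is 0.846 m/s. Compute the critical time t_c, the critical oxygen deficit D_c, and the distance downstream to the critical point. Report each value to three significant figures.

t_c ≈ 1.01 d; D_c ≈ 3.32 mg/L; x_c ≈ 73.7 km

t_c = [1/(k_a−k_1)] ln[(k_a/k_1)(1 − D₀(k_a−k_1)/(k_1 L₀))]
= [1/(0.543−0.162)] ln[(0.543/0.162)(1 − 3.13×0.3810/(0.162×13.1))]
= (1/0.3810) ln[3.352 × 0.4381] = 2.625 × ln(1.468) = 2.625 × 0.3841 = 1.008 d.
L(t_c) = L₀ e^(−k_1 t_c) = 13.1 × 0.8493 = 11.13 mg/L, and at the critical point k_a D_c = k_1 L, so D_c = (0.162/0.543) × 11.13 = 3.319 mg/L.
x_c = v t_c = 0.846 m/s × 1.008 d × 86400 s/d = 73700 m ≈ 73.7 km.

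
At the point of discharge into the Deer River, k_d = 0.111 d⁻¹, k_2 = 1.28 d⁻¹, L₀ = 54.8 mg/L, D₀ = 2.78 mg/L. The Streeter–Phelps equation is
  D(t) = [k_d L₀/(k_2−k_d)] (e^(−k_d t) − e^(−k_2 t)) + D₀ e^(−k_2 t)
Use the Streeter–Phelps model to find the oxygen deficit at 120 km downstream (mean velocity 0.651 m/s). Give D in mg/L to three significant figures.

Travel time t = x/v = 120 km / (0.651 m/s) = 120000 m / 0.651 m/s = 184300 s = 2.133 d.
k_d L₀/(k_2−k_d) = 0.111×54.8/(1.28−0.111) = 6.083/1.169 = 5.203 mg/L.
e^(−k_d t) = e^(−0.111×2.133) = 0.7891; e^(−k_2 t) = e^(−1.28×2.133) = 0.06516.
D = 5.203 × (0.7891 − 0.06516) + 2.78 × 0.06516 = 3.767 + 0.1812 = 3.948 mg/L.

D ≈ 3.95 mg/L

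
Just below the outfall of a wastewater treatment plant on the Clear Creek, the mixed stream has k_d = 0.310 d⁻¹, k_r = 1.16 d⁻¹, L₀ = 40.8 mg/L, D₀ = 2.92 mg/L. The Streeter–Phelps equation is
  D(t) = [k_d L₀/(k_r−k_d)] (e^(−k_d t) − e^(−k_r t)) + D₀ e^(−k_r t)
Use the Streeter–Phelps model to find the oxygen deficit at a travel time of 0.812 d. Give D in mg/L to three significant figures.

k_d L₀/(k_r−k_d) = 0.310×40.8/(1.16−0.310) = 12.65/0.8500 = 14.88 mg/L.
e^(−k_d t) = e^(−0.310×0.8120) = 0.7775; e^(−k_r t) = e^(−1.16×0.8120) = 0.3899.
D = 14.88 × (0.7775 − 0.3899) + 2.92 × 0.3899 = 5.767 + 1.138 = 6.906 mg/L.

D ≈ 6.91 mg/L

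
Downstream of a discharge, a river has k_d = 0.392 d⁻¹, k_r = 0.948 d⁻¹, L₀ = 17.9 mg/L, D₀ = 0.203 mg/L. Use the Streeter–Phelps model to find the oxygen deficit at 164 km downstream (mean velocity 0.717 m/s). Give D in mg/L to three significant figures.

D ≈ 3.46 mg/L

Travel time t = x/v = 164 km / (0.717 m/s) = 164000 m / 0.717 m/s = 228700 s = 2.647 d.
k_d L₀/(k_r−k_d) = 0.392×17.9/(0.948−0.392) = 7.017/0.5560 = 12.62 mg/L.
e^(−k_d t) = e^(−0.392×2.647) = 0.3542; e^(−k_r t) = e^(−0.948×2.647) = 0.08129.
D = 12.62 × (0.3542 − 0.08129) + 0.203 × 0.08129 = 3.445 + 0.01650 = 3.461 mg/L.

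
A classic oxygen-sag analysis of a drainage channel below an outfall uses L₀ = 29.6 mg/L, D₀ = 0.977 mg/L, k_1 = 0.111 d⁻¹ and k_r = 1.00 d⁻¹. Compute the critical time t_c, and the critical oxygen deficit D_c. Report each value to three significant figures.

t_c ≈ 2.13 d; D_c ≈ 2.59 mg/L

t_c = [1/(k_r−k_1)] ln[(k_r/k_1)(1 − D₀(k_r−k_1)/(k_1 L₀))]
= [1/(1.00−0.111)] ln[(1.00/0.111)(1 − 0.977×0.8890/(0.111×29.6))]
= (1/0.8890) ln[9.009 × 0.7356] = 1.125 × ln(6.627) = 1.125 × 1.891 = 2.127 d.
D_c = (k_1/k_r) L₀ e^(−k_1 t_c) = (0.111/1.00) × 29.6 × e^(−0.111×2.127) = 0.1110 × 29.6 × 0.7897 = 2.595 mg/L.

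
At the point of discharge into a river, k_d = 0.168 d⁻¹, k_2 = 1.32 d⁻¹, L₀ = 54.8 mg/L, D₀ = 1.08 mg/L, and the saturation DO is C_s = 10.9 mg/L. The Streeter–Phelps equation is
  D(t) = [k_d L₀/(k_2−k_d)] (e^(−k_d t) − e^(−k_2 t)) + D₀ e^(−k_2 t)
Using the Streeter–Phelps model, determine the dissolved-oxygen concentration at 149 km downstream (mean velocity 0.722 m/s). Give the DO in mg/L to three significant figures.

DO ≈ 5.85 mg/L

Travel time t = x/v = 149 km / (0.722 m/s) = 149000 m / 0.722 m/s = 206400 s = 2.389 d.
k_d L₀/(k_2−k_d) = 0.168×54.8/(1.32−0.168) = 9.206/1.152 = 7.992 mg/L.
e^(−k_d t) = e^(−0.168×2.389) = 0.6695; e^(−k_2 t) = e^(−1.32×2.389) = 0.04273.
D = 7.992 × (0.6695 − 0.04273) + 1.08 × 0.04273 = 5.009 + 0.04615 = 5.055 mg/L.
DO = C_s − D = 10.9 − 5.055 = 5.845 mg/L.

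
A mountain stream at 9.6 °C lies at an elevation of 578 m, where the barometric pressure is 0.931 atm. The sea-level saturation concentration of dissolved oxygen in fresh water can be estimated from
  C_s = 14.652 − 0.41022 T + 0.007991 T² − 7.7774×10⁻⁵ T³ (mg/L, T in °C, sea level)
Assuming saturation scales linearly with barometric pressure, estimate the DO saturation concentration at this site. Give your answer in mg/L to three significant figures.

C_s ≈ 10.6 mg/L

At sea level: C_s = 14.652 − 0.41022×9.6 + 0.007991×9.6² − 7.7774×10⁻⁵×9.6³ = 11.38 mg/L.
Pressure correction: C_s' = 11.38 × 0.931 = 10.60 mg/L.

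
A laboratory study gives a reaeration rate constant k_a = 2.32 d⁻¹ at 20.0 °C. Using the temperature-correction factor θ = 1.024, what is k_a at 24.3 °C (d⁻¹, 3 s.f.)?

k_a ≈ 2.57 d⁻¹

k_a(T₂) = k_a(T₁) · θ^(T₂−T₁) = 2.32 × 1.024^(24.3−20.0)
= 2.32 × 1.024^4.30 = 2.32 × 1.107 = 2.569 d⁻¹.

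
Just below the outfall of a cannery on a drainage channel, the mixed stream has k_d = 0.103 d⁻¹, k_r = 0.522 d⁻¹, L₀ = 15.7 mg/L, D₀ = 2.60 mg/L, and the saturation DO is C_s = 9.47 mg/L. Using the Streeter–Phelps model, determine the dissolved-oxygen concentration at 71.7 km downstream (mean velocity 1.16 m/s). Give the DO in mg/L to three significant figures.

DO ≈ 6.75 mg/L

Travel time t = x/v = 71.7 km / (1.16 m/s) = 71700 m / 1.16 m/s = 61810 s = 0.7154 d.
k_d L₀/(k_r−k_d) = 0.103×15.7/(0.522−0.103) = 1.617/0.4190 = 3.859 mg/L.
e^(−k_d t) = e^(−0.103×0.7154) = 0.9290; e^(−k_r t) = e^(−0.522×0.7154) = 0.6884.
D = 3.859 × (0.9290 − 0.6884) + 2.60 × 0.6884 = 0.9286 + 1.790 = 2.718 mg/L.
DO = C_s − D = 9.47 − 2.718 = 6.752 mg/L.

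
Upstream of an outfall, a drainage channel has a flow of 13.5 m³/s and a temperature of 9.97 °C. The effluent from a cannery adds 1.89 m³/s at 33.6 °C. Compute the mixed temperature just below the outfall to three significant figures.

Flow-weighted mixing: C = (Q_r C_r + Q_w C_w)/(Q_r + Q_w)
= (13.5×9.97 + 1.89×33.6)/(13.5 + 1.89) = 198.1/15.39 = 12.87 °C.

12.9 °C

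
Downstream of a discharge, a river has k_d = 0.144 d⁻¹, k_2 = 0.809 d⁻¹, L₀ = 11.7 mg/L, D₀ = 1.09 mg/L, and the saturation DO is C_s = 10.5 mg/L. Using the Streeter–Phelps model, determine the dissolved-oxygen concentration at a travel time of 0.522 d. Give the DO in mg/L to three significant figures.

DO ≈ 9.10 mg/L

k_d L₀/(k_2−k_d) = 0.144×11.7/(0.809−0.144) = 1.685/0.6650 = 2.534 mg/L.
e^(−k_d t) = e^(−0.144×0.5220) = 0.9276; e^(−k_2 t) = e^(−0.809×0.5220) = 0.6555.
D = 2.534 × (0.9276 − 0.6555) + 1.09 × 0.6555 = 0.6892 + 0.7145 = 1.404 mg/L.
DO = C_s − D = 10.5 − 1.404 = 9.096 mg/L.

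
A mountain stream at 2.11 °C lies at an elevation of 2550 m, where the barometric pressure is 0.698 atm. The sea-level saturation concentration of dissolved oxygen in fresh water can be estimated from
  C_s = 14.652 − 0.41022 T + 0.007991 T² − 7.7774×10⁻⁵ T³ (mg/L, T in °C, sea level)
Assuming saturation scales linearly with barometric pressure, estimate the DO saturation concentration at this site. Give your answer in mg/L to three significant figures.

C_s ≈ 9.65 mg/L

At sea level: C_s = 14.652 − 0.41022×2.11 + 0.007991×2.11² − 7.7774×10⁻⁵×2.11³ = 13.82 mg/L.
Pressure correction: C_s' = 13.82 × 0.698 = 9.647 mg/L.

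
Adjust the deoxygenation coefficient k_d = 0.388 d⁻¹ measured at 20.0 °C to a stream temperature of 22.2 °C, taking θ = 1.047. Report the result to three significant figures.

k_d(T₂) = k_d(T₁) · θ^(T₂−T₁) = 0.388 × 1.047^(22.2−20.0)
= 0.388 × 1.047^2.20 = 0.388 × 1.106 = 0.4293 d⁻¹.

k_d ≈ 0.429 d⁻¹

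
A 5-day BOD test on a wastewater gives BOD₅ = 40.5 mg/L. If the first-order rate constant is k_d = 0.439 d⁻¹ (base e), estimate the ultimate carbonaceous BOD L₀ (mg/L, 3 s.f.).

L₀ ≈ 45.6 mg/L

BOD₅ = L₀(1 − e^(−5k_d)) ⇒ L₀ = BOD₅ / (1 − e^(−5×0.439))
= 40.5 / (1 − 0.1114) = 40.5 / 0.8886 = 45.58 mg/L.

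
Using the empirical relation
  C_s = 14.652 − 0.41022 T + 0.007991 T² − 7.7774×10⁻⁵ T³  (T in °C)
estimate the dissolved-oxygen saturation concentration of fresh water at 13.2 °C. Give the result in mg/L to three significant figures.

C_s = 14.652 − 0.41022×13.2 + 0.007991×13.2² − 7.7774×10⁻⁵×13.2³ = 10.45 mg/L.

C_s ≈ 10.5 mg/L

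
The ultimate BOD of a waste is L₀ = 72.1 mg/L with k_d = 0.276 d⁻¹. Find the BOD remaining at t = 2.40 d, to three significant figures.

L ≈ 37.2 mg/L

L_t = L₀ e^(−k_d t) = 72.1 × e^(−0.276×2.40) = 72.1 × 0.5156 = 37.18 mg/L.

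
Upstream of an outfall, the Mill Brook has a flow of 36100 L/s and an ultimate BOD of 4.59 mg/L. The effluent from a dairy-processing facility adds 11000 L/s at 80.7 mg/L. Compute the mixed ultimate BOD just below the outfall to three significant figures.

Flow-weighted mixing: C = (Q_r C_r + Q_w C_w)/(Q_r + Q_w)
= (36100×4.59 + 11000×80.7)/(36100 + 11000) = 1.053×10^6/47100 = 22.37 mg/L.

22.4 mg/L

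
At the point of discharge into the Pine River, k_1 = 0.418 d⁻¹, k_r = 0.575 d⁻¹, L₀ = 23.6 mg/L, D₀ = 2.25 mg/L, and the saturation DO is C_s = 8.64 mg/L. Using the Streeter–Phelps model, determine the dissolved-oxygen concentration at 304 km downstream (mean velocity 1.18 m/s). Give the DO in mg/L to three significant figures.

DO ≈ 1.48 mg/L

Travel time t = x/v = 304 km / (1.18 m/s) = 304000 m / 1.18 m/s = 257600 s = 2.982 d.
k_1 L₀/(k_r−k_1) = 0.418×23.6/(0.575−0.418) = 9.865/0.1570 = 62.83 mg/L.
e^(−k_1 t) = e^(−0.418×2.982) = 0.2875; e^(−k_r t) = e^(−0.575×2.982) = 0.1800.
D = 62.83 × (0.2875 − 0.1800) + 2.25 × 0.1800 = 6.754 + 0.4051 = 7.159 mg/L.
DO = C_s − D = 8.64 − 7.159 = 1.481 mg/L.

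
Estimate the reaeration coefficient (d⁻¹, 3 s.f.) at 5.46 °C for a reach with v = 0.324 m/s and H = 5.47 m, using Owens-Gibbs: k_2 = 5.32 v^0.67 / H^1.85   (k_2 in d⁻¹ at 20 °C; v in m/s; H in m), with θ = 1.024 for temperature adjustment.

k_2(20) = 5.32 × 0.324^0.67 / 5.47^1.85 = 5.32 × 0.4700 / 23.19 = 0.1078 d⁻¹.
k_2(5.46) = 0.1078 × 1.024^(5.46−20) = 0.1078 × 0.7083 = 0.07637 d⁻¹.

k_2 ≈ 0.0764 d⁻¹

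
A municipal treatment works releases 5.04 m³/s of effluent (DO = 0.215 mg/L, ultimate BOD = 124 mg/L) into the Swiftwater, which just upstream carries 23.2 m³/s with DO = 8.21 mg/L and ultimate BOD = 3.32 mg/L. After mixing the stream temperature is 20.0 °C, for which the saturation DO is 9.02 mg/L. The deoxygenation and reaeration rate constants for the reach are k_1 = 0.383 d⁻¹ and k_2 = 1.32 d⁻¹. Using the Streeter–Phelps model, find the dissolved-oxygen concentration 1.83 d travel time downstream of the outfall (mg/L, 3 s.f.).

Mixed DO = (23.2×8.21 + 5.04×0.215)/(23.2+5.04) = 191.6/28.24 = 6.783 mg/L.
Mixed L₀ = (23.2×3.32 + 5.04×124)/(28.24) = 702.0/28.24 = 24.86 mg/L.
Initial deficit D₀ = C_s − DO₀ = 9.02 − 6.783 = 2.237 mg/L.
D(1.83) = [0.383×24.86/(1.32−0.383)](e^(−0.383×1.83) − e^(−1.32×1.83)) + 2.237 e^(−1.32×1.83)
= 10.16 × (0.4961 − 0.08931) + 2.237 × 0.08931 = 4.333 mg/L.
DO = 9.02 − 4.333 = 4.687 mg/L.

DO ≈ 4.69 mg/L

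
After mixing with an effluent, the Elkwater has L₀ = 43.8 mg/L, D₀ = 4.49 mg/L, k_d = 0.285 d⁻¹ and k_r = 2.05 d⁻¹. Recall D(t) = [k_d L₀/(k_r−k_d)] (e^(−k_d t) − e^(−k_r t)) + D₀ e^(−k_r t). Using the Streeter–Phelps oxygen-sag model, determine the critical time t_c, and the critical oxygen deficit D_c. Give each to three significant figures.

With k_r/k_d = 7.193 and 1 − D₀(k_r−k_d)/(k_d L₀) = 0.3651,
t_c = ln(7.193 × 0.3651) / (2.05 − 0.285) = ln(2.627) / 1.765 = 0.9657/1.765 = 0.5471 d.
L(t_c) = L₀ e^(−k_d t_c) = 43.8 × 0.8556 = 37.48 mg/L, and at the critical point k_r D_c = k_d L, so D_c = (0.285/2.05) × 37.48 = 5.210 mg/L.

t_c ≈ 0.547 d; D_c ≈ 5.21 mg/L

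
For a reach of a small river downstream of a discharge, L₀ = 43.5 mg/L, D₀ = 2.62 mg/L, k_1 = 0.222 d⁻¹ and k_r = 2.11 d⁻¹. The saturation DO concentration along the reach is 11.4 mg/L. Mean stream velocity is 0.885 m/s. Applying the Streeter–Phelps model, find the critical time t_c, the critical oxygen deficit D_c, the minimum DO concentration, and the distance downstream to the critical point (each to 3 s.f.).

t_c ≈ 0.812 d; D_c ≈ 3.82 mg/L; min DO ≈ 7.58 mg/L; x_c ≈ 62.1 km

At the critical point dD/dt = 0, so k_1 L₀ e^(−k_1 t) = k_r D. Substituting D(t) from the Streeter–Phelps equation and solving for t gives
t_c = ln[(k_r/k_1)(1 − D₀(k_r−k_1)/(k_1 L₀))] / (k_r−k_1).
Here k_r−k_1 = 1.888 d⁻¹ and 1 − D₀(k_r−k_1)/(k_1 L₀) = 1 − 2.62×1.888/(0.222×43.5) = 0.4878, so
t_c = ln(9.505 × 0.4878) / 1.888 = 1.534 / 1.888 = 0.8124 d.
D_c = (k_1/k_r) L₀ e^(−k_1 t_c) = (0.222/2.11) × 43.5 × e^(−0.222×0.8124) = 0.1052 × 43.5 × 0.8350 = 3.821 mg/L.
Minimum DO = C_s − D_c = 11.4 − 3.821 = 7.579 mg/L.
x_c = v t_c = 0.885 m/s × 0.8124 d × 86400 s/d = 62120 m ≈ 62.1 km.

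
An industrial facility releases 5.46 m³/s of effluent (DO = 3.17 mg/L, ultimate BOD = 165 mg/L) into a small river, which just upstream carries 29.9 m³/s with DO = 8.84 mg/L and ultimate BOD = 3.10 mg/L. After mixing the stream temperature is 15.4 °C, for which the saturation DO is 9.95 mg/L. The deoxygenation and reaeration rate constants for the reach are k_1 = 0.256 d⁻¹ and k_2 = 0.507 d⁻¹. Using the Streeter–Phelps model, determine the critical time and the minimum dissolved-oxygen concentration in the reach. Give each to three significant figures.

Mixed DO = (29.9×8.84 + 5.46×3.17)/(29.9+5.46) = 281.6/35.36 = 7.964 mg/L.
Mixed L₀ = (29.9×3.10 + 5.46×165)/(35.36) = 993.6/35.36 = 28.10 mg/L.
Initial deficit D₀ = C_s − DO₀ = 9.95 − 7.964 = 1.986 mg/L.
t_c = (1/0.2510) ln[(0.507/0.256)(1 − 1.986×0.2510/(0.256×28.10))] = 3.984 × ln(1.843) = 2.436 d.
D_c = (0.256/0.507) × 28.10 × e^(−0.256×2.436) = 0.5049 × 28.10 × 0.5359 = 7.604 mg/L.
Minimum DO = 9.95 − 7.604 = 2.346 mg/L.

t_c ≈ 2.44 d; minimum DO ≈ 2.35 mg/L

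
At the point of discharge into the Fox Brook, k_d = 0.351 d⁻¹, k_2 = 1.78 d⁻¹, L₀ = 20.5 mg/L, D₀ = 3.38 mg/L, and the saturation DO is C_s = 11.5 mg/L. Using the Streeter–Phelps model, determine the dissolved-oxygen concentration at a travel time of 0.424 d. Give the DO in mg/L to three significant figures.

k_d L₀/(k_2−k_d) = 0.351×20.5/(1.78−0.351) = 7.195/1.429 = 5.035 mg/L.
e^(−k_d t) = e^(−0.351×0.4240) = 0.8617; e^(−k_2 t) = e^(−1.78×0.4240) = 0.4701.
D = 5.035 × (0.8617 − 0.4701) + 3.38 × 0.4701 = 1.972 + 1.589 = 3.561 mg/L.
DO = C_s − D = 11.5 − 3.561 = 7.939 mg/L.

DO ≈ 7.94 mg/L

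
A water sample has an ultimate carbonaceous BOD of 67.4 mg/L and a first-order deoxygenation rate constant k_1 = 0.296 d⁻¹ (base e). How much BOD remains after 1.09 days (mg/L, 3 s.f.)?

L ≈ 48.8 mg/L

L_t = L₀ e^(−k_1 t) = 67.4 × e^(−0.296×1.09) = 67.4 × 0.7242 = 48.81 mg/L.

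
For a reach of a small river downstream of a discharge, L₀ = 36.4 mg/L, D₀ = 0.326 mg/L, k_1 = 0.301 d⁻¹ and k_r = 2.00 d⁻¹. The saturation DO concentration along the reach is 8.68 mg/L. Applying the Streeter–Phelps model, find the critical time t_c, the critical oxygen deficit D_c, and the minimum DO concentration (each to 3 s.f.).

t_c ≈ 1.08 d; D_c ≈ 3.95 mg/L; min DO ≈ 4.73 mg/L

With k_r/k_1 = 6.645 and 1 − D₀(k_r−k_1)/(k_1 L₀) = 0.9494,
t_c = ln(6.645 × 0.9494) / (2.00 − 0.301) = ln(6.309) / 1.699 = 1.842/1.699 = 1.084 d.
D_c = (k_1/k_r) L₀ e^(−k_1 t_c) = (0.301/2.00) × 36.4 × e^(−0.301×1.084) = 0.1505 × 36.4 × 0.7216 = 3.953 mg/L.
Minimum DO = C_s − D_c = 8.68 − 3.953 = 4.727 mg/L.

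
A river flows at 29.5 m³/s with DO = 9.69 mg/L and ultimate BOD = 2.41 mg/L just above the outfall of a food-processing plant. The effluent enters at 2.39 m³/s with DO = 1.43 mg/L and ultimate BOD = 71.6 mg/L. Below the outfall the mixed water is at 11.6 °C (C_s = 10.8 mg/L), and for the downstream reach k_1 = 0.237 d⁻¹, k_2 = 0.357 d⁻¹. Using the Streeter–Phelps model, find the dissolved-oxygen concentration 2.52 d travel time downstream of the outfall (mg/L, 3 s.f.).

Mixed DO = (29.5×9.69 + 2.39×1.43)/(29.5+2.39) = 289.3/31.89 = 9.071 mg/L.
Mixed L₀ = (29.5×2.41 + 2.39×71.6)/(31.89) = 242.2/31.89 = 7.595 mg/L.
Initial deficit D₀ = C_s − DO₀ = 10.8 − 9.071 = 1.729 mg/L.
D(2.52) = [0.237×7.595/(0.357−0.237)](e^(−0.237×2.52) − e^(−0.357×2.52)) + 1.729 e^(−0.357×2.52)
= 15.00 × (0.5503 − 0.4067) + 1.729 × 0.4067 = 2.858 mg/L.
DO = 10.8 − 2.858 = 7.942 mg/L.

DO ≈ 7.94 mg/L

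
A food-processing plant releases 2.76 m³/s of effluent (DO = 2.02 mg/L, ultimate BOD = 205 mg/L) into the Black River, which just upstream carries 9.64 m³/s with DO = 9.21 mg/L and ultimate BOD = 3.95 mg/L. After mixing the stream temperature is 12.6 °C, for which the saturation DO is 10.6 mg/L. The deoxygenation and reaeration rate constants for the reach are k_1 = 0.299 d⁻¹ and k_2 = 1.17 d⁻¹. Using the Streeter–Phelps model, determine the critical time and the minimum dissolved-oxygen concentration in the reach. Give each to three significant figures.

t_c ≈ 1.34 d; minimum DO ≈ 2.26 mg/L

Mixed DO = (9.64×9.21 + 2.76×2.02)/(9.64+2.76) = 94.36/12.40 = 7.610 mg/L.
Mixed L₀ = (9.64×3.95 + 2.76×205)/(12.40) = 603.9/12.40 = 48.70 mg/L.
Initial deficit D₀ = C_s − DO₀ = 10.6 − 7.610 = 2.990 mg/L.
t_c = (1/0.8710) ln[(1.17/0.299)(1 − 2.990×0.8710/(0.299×48.70))] = 1.148 × ln(3.213) = 1.340 d.
D_c = (0.299/1.17) × 48.70 × e^(−0.299×1.340) = 0.2556 × 48.70 × 0.6699 = 8.337 mg/L.
Minimum DO = 10.6 − 8.337 = 2.263 mg/L.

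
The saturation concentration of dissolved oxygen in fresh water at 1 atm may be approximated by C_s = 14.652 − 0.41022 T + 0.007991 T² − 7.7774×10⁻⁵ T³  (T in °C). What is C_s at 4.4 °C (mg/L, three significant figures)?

C_s ≈ 13.0 mg/L

C_s = 14.652 − 0.41022×4.4 + 0.007991×4.4² − 7.7774×10⁻⁵×4.4³ = 13.00 mg/L.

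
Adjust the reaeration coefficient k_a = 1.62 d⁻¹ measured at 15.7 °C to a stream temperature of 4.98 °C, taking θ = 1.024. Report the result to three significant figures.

k_a(T₂) = k_a(T₁) · θ^(T₂−T₁) = 1.62 × 1.024^(4.98−15.7)
= 1.62 × 1.024^-10.7 = 1.62 × 0.7755 = 1.256 d⁻¹.

k_a ≈ 1.26 d⁻¹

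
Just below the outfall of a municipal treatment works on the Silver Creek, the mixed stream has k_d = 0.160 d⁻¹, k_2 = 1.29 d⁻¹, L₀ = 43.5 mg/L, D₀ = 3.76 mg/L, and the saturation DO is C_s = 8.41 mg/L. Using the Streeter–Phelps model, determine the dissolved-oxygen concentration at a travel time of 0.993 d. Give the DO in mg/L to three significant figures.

DO ≈ 3.82 mg/L

k_d L₀/(k_2−k_d) = 0.160×43.5/(1.29−0.160) = 6.960/1.130 = 6.159 mg/L.
e^(−k_d t) = e^(−0.160×0.9930) = 0.8531; e^(−k_2 t) = e^(−1.29×0.9930) = 0.2778.
D = 6.159 × (0.8531 − 0.2778) + 3.76 × 0.2778 = 3.544 + 1.044 = 4.588 mg/L.
DO = C_s − D = 8.41 − 4.588 = 3.822 mg/L.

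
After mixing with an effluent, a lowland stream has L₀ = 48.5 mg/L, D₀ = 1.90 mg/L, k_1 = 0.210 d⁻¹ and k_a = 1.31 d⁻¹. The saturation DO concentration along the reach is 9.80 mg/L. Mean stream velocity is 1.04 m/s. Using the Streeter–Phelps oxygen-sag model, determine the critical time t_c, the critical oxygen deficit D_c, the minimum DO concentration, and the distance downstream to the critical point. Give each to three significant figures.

At the critical point dD/dt = 0, so k_1 L₀ e^(−k_1 t) = k_a D. Substituting D(t) from the Streeter–Phelps equation and solving for t gives
t_c = ln[(k_a/k_1)(1 − D₀(k_a−k_1)/(k_1 L₀))] / (k_a−k_1).
Here k_a−k_1 = 1.100 d⁻¹ and 1 − D₀(k_a−k_1)/(k_1 L₀) = 1 − 1.90×1.100/(0.210×48.5) = 0.7948, so
t_c = ln(6.238 × 0.7948) / 1.100 = 1.601 / 1.100 = 1.455 d.
L(t_c) = L₀ e^(−k_1 t_c) = 48.5 × 0.7366 = 35.73 mg/L, and at the critical point k_a D_c = k_1 L, so D_c = (0.210/1.31) × 35.73 = 5.727 mg/L.
Minimum DO = C_s − D_c = 9.80 − 5.727 = 4.073 mg/L.
x_c = v t_c = 1.04 m/s × 1.455 d × 86400 s/d = 130800 m ≈ 131 km.

t_c ≈ 1.46 d; D_c ≈ 5.73 mg/L; min DO ≈ 4.07 mg/L; x_c ≈ 131 km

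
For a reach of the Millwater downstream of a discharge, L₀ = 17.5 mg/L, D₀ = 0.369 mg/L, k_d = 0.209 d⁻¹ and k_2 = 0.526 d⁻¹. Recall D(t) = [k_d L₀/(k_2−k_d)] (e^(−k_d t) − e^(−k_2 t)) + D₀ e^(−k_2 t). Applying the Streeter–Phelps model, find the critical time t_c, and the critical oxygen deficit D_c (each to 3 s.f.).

t_c = [1/(k_2−k_d)] ln[(k_2/k_d)(1 − D₀(k_2−k_d)/(k_d L₀))]
= [1/(0.526−0.209)] ln[(0.526/0.209)(1 − 0.369×0.3170/(0.209×17.5))]
= (1/0.3170) ln[2.517 × 0.9680] = 3.155 × ln(2.436) = 3.155 × 0.8905 = 2.809 d.
D_c = (k_d/k_2) L₀ e^(−k_d t_c) = (0.209/0.526) × 17.5 × e^(−0.209×2.809) = 0.3973 × 17.5 × 0.5559 = 3.866 mg/L.

t_c ≈ 2.81 d; D_c ≈ 3.87 mg/L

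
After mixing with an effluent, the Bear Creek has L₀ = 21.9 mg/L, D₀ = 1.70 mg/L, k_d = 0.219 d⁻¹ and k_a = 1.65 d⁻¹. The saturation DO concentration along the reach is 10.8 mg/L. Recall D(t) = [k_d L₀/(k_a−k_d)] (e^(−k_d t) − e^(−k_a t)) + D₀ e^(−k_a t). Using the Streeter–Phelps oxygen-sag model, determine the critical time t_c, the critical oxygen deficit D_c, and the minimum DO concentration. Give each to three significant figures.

With k_a/k_d = 7.534 and 1 − D₀(k_a−k_d)/(k_d L₀) = 0.4928,
t_c = ln(7.534 × 0.4928) / (1.65 − 0.219) = ln(3.713) / 1.431 = 1.312/1.431 = 0.9167 d.
D_c = (k_d/k_a) L₀ e^(−k_d t_c) = (0.219/1.65) × 21.9 × e^(−0.219×0.9167) = 0.1327 × 21.9 × 0.8181 = 2.378 mg/L.
Minimum DO = C_s − D_c = 10.8 − 2.378 = 8.422 mg/L.

t_c ≈ 0.917 d; D_c ≈ 2.38 mg/L; min DO ≈ 8.42 mg/L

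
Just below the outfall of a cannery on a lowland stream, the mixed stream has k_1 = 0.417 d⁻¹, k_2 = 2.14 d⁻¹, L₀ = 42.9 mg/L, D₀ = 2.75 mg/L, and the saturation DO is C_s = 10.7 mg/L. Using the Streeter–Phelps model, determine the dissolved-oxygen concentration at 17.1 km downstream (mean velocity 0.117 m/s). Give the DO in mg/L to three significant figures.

DO ≈ 5.78 mg/L

Travel time t = x/v = 17.1 km / (0.117 m/s) = 17100 m / 0.117 m/s = 146200 s = 1.692 d.
k_1 L₀/(k_2−k_1) = 0.417×42.9/(2.14−0.417) = 17.89/1.723 = 10.38 mg/L.
e^(−k_1 t) = e^(−0.417×1.692) = 0.4939; e^(−k_2 t) = e^(−2.14×1.692) = 0.02678.
D = 10.38 × (0.4939 − 0.02678) + 2.75 × 0.02678 = 4.850 + 0.07365 = 4.924 mg/L.
DO = C_s − D = 10.7 − 4.924 = 5.776 mg/L.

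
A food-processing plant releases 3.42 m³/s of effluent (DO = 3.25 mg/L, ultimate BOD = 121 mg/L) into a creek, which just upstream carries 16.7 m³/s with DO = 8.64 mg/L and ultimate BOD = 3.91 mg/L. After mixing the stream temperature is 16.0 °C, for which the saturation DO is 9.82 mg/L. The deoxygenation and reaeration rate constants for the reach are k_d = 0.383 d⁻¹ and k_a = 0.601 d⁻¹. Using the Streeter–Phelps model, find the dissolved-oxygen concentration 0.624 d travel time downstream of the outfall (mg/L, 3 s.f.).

Mixed DO = (16.7×8.64 + 3.42×3.25)/(16.7+3.42) = 155.4/20.12 = 7.724 mg/L.
Mixed L₀ = (16.7×3.91 + 3.42×121)/(20.12) = 479.1/20.12 = 23.81 mg/L.
Initial deficit D₀ = C_s − DO₀ = 9.82 − 7.724 = 2.096 mg/L.
D(0.624) = [0.383×23.81/(0.601−0.383)](e^(−0.383×0.624) − e^(−0.601×0.624)) + 2.096 e^(−0.601×0.624)
= 41.84 × (0.7874 − 0.6873) + 2.096 × 0.6873 = 5.631 mg/L.
DO = 9.82 − 5.631 = 4.189 mg/L.

DO ≈ 4.19 mg/L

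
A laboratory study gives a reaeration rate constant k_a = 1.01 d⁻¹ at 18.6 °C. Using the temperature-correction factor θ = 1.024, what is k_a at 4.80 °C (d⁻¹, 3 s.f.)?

k_a ≈ 0.728 d⁻¹

k_a(T₂) = k_a(T₁) · θ^(T₂−T₁) = 1.01 × 1.024^(4.80−18.6)
= 1.01 × 1.024^-13.8 = 1.01 × 0.7209 = 0.7281 d⁻¹.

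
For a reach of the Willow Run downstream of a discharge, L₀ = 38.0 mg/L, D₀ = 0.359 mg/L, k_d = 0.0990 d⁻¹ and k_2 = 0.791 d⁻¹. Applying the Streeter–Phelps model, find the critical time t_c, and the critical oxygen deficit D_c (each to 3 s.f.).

At the critical point dD/dt = 0, so k_d L₀ e^(−k_d t) = k_2 D. Substituting D(t) from the Streeter–Phelps equation and solving for t gives
t_c = ln[(k_2/k_d)(1 − D₀(k_2−k_d)/(k_d L₀))] / (k_2−k_d).
Here k_2−k_d = 0.6920 d⁻¹ and 1 − D₀(k_2−k_d)/(k_d L₀) = 1 − 0.359×0.6920/(0.0990×38.0) = 0.9340, so
t_c = ln(7.990 × 0.9340) / 0.6920 = 2.010 / 0.6920 = 2.904 d.
L(t_c) = L₀ e^(−k_d t_c) = 38.0 × 0.7501 = 28.50 mg/L, and at the critical point k_2 D_c = k_d L, so D_c = (0.0990/0.791) × 28.50 = 3.568 mg/L.

t_c ≈ 2.90 d; D_c ≈ 3.57 mg/L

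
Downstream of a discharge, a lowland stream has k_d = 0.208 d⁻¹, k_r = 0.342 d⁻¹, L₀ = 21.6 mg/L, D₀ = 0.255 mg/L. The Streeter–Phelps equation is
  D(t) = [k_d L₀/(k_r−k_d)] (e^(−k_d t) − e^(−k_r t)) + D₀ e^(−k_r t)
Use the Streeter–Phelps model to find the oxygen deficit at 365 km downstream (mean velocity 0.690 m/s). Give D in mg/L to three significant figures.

Travel time t = x/v = 365 km / (0.690 m/s) = 365000 m / 0.690 m/s = 529000 s = 6.123 d.
k_d L₀/(k_r−k_d) = 0.208×21.6/(0.342−0.208) = 4.493/0.1340 = 33.53 mg/L.
e^(−k_d t) = e^(−0.208×6.123) = 0.2799; e^(−k_r t) = e^(−0.342×6.123) = 0.1232.
D = 33.53 × (0.2799 − 0.1232) + 0.255 × 0.1232 = 5.252 + 0.03142 = 5.284 mg/L.

D ≈ 5.28 mg/L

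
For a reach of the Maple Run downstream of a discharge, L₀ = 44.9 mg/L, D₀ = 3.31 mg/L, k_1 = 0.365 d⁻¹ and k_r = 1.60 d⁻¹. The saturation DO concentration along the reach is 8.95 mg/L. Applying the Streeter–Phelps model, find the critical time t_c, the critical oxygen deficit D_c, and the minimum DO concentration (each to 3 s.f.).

With k_r/k_1 = 4.384 and 1 − D₀(k_r−k_1)/(k_1 L₀) = 0.7506,
t_c = ln(4.384 × 0.7506) / (1.60 − 0.365) = ln(3.290) / 1.235 = 1.191/1.235 = 0.9643 d.
L(t_c) = L₀ e^(−k_1 t_c) = 44.9 × 0.7033 = 31.58 mg/L, and at the critical point k_r D_c = k_1 L, so D_c = (0.365/1.60) × 31.58 = 7.204 mg/L.
Minimum DO = C_s − D_c = 8.95 − 7.204 = 1.746 mg/L.

t_c ≈ 0.964 d; D_c ≈ 7.20 mg/L; min DO ≈ 1.75 mg/L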